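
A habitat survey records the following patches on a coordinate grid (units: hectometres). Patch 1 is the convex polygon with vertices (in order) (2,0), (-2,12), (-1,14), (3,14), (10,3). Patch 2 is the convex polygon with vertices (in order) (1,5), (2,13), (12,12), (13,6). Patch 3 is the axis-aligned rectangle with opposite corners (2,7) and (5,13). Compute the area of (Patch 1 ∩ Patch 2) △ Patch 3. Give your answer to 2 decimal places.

20.16

|Patch 1 ∩ Patch 2| = 34.9489.
|(Patch 1 ∩ Patch 2) ∩ Patch 3| = 16.396.
|(Patch 1 ∩ Patch 2) △ Patch 3| = 34.9489 + 18 − 32.792 = 20.16.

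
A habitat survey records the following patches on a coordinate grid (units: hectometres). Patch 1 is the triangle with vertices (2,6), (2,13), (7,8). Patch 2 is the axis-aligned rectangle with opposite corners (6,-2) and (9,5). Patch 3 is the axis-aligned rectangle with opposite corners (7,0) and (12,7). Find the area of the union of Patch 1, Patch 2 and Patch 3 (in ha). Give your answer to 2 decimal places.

63.50

By inclusion–exclusion:
Individual areas: |Patch 1| = 17.5, |Patch 2| = 21, |Patch 3| = 35.
|Patch 1∩Patch 2| = 0.
|Patch 1∩Patch 3| = 0.
|Patch 2∩Patch 3|: x∈[7,9], y∈[0,5] → 2·5 = 10.
|Patch 1∩Patch 2∩Patch 3| = 0.
|Patch 1 ∪ Patch 2 ∪ Patch 3| = 73.5 − 10 + 0 = 63.50.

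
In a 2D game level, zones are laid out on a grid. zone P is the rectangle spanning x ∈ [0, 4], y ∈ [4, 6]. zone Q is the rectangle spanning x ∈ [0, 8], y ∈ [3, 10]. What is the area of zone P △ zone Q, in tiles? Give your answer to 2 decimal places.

|zone P∩zone Q|: x∈[0,4], y∈[4,6] → 4·2 = 8.
|zone P △ zone Q| = |zone P| + |zone Q| − 2·|zone P∩zone Q| = 8 + 56 − 16 = 48.00.

48.00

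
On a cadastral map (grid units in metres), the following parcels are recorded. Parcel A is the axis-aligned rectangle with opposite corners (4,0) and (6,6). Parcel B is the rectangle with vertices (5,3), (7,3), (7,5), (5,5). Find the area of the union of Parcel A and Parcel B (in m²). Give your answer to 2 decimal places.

14.00

By inclusion–exclusion:
Individual areas: |Parcel A| = 12, |Parcel B| = 4.
|Parcel A∩Parcel B|: x∈[5,6], y∈[3,5] → 1·2 = 2.
|Parcel A ∪ Parcel B| = 16 − 2 = 14.00.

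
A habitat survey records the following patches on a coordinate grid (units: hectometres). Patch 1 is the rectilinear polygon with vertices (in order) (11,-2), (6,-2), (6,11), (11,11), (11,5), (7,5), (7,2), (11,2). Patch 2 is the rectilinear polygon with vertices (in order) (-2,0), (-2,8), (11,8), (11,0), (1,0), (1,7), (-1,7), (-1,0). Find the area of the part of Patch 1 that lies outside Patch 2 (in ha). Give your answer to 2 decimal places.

25.00

|Patch 1| = 53, |Patch 1∩Patch 2| = 28.
|Patch 1 ∖ Patch 2| = |Patch 1| − |Patch 1∩Patch 2| = 53 − 28 = 25.00.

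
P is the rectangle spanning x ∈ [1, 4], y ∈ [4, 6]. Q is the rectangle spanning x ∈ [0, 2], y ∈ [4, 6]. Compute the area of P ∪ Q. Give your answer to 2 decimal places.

By inclusion–exclusion:
Individual areas: |P| = 6, |Q| = 4.
|P∩Q|: x∈[1,2], y∈[4,6] → 1·2 = 2.
|P ∪ Q| = 10 − 2 = 8.00.

8.00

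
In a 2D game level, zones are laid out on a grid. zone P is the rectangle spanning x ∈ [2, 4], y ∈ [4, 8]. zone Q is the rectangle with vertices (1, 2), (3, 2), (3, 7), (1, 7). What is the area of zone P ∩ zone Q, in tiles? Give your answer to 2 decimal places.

3.00

|zone P∩zone Q|: x∈[2,3], y∈[4,7] → 1·3 = 3.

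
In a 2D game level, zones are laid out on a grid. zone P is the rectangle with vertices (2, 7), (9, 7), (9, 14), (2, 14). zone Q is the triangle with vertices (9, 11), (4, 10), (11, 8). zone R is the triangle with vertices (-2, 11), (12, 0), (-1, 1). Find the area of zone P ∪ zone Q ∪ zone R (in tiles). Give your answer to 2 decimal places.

By inclusion–exclusion:
Individual areas: |zone P| = 49, |zone Q| = 8.5, |zone R| = 64.5.
|zone P∩zone Q| = 6.0714.
|zone P∩zone R| = 0.4675.
|zone Q∩zone R| = 0.
|zone P∩zone Q∩zone R| = 0.
|zone P ∪ zone Q ∪ zone R| = 122 − 6.539 + 0 = 115.46.

115.46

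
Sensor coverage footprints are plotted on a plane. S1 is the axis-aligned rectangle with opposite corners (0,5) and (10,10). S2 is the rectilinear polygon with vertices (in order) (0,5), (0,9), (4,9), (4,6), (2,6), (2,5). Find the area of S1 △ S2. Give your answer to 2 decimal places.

|S1| = 50, |S2| = 14, |S1∩S2| = 14.
|S1 △ S2| = |S1| + |S2| − 2·|S1∩S2| = 50 + 14 − 28 = 36.00.

36.00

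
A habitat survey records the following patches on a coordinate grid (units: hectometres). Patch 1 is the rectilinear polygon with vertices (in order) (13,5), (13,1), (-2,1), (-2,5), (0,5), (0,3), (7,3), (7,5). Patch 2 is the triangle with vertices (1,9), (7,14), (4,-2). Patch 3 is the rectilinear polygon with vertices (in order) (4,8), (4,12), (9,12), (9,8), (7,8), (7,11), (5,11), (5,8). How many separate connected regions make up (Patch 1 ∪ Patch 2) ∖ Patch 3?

2

(Patch 1 ∪ Patch 2) ∖ Patch 3 splits into 2 disjoint pieces (area 75.4119, area 2.025).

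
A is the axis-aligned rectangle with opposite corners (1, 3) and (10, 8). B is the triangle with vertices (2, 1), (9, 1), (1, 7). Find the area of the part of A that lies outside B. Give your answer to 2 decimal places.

35.67

|A| = 45, |A∩B| = 9.3333.
|A ∖ B| = |A| − |A∩B| = 45 − 9.3333 = 35.67.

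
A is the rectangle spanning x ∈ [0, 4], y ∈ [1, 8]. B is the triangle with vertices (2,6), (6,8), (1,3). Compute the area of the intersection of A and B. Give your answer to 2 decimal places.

The intersection is the polygon with vertices (4,6), (1,3), (2,6), (4,7).
By the shoelace formula its area is 4.00.

4.00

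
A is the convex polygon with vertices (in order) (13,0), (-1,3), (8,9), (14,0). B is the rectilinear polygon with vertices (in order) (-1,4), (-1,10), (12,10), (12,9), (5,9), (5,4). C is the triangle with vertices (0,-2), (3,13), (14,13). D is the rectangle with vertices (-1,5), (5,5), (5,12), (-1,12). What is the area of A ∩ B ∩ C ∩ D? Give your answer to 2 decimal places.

3.00

The intersection is the polygon with vertices (5,7), (5,5), (2,5).
By the shoelace formula its area is 3.00.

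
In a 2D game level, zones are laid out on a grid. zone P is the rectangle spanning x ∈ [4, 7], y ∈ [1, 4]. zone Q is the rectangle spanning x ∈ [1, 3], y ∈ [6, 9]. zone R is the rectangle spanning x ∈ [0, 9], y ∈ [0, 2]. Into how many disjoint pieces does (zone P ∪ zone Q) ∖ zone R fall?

(zone P ∪ zone Q) ∖ zone R splits into 2 disjoint pieces (area 6, area 6).

2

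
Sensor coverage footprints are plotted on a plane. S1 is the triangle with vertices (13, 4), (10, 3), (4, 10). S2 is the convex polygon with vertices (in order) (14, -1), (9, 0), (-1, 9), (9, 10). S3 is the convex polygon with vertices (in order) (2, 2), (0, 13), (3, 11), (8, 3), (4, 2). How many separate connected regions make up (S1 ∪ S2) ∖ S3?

(S1 ∪ S2) ∖ S3 splits into 2 disjoint pieces (area 51.4938, area 1.7517).

2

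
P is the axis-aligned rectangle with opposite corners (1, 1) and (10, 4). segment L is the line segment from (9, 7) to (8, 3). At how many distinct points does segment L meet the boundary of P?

The segment meets the boundary at (8.25,4).

1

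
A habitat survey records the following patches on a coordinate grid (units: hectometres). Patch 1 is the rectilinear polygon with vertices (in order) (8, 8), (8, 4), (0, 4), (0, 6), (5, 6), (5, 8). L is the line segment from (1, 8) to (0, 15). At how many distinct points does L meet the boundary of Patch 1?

The segment lies entirely outside Patch 1 and never meets its boundary.

0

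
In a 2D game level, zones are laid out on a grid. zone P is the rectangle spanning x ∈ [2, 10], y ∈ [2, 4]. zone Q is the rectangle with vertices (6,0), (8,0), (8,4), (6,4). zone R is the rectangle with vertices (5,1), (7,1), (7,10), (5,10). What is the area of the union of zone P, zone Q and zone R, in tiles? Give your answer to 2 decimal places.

By inclusion–exclusion:
Individual areas: |zone P| = 16, |zone Q| = 8, |zone R| = 18.
|zone P∩zone Q|: x∈[6,8], y∈[2,4] → 2·2 = 4.
|zone P∩zone R|: x∈[5,7], y∈[2,4] → 2·2 = 4.
|zone Q∩zone R|: x∈[6,7], y∈[1,4] → 1·3 = 3.
|zone P∩zone Q∩zone R| = 2.
|zone P ∪ zone Q ∪ zone R| = 42 − 11 + 2 = 33.00.

33.00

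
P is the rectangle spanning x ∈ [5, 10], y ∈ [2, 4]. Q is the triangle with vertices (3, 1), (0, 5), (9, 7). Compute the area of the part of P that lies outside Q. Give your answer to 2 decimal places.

|P| = 10, |P∩Q| = 0.5.
|P ∖ Q| = |P| − |P∩Q| = 10 − 0.5 = 9.50.

9.50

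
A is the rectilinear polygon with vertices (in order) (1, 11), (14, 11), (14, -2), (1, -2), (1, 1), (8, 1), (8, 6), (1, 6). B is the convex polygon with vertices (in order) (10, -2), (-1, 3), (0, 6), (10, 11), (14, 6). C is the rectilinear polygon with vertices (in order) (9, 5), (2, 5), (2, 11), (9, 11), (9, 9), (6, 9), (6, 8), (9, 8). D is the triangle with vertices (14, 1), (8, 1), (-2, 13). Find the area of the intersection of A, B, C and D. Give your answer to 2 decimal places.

5.64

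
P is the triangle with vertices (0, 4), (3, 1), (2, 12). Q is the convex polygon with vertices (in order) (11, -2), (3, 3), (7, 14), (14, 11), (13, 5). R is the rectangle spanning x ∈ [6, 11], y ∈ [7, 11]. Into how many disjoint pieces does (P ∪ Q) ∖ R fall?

(P ∪ Q) ∖ R splits into 2 disjoint pieces (area 15, area 86.5).

2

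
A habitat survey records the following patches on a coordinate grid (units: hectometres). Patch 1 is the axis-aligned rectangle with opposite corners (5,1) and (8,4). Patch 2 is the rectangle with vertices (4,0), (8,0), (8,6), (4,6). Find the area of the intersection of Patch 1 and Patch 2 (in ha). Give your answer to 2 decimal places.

|Patch 1∩Patch 2|: x∈[5,8], y∈[1,4] → 3·3 = 9.

9.00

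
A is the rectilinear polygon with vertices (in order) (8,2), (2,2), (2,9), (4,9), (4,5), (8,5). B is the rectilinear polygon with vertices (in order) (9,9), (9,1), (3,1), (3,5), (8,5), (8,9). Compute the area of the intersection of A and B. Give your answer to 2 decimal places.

The intersection is the polygon with vertices (3,2), (3,5), (4,5), (8,5), (8,2).
By the shoelace formula its area is 15.00.

15.00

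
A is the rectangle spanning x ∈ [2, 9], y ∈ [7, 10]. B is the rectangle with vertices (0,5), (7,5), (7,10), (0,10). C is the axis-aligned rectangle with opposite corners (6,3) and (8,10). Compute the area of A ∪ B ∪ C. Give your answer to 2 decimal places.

47.00

By inclusion–exclusion:
Individual areas: |A| = 21, |B| = 35, |C| = 14.
|A∩B|: x∈[2,7], y∈[7,10] → 5·3 = 15.
|A∩C|: x∈[6,8], y∈[7,10] → 2·3 = 6.
|B∩C|: x∈[6,7], y∈[5,10] → 1·5 = 5.
|A∩B∩C| = 3.
|A ∪ B ∪ C| = 70 − 26 + 3 = 47.00.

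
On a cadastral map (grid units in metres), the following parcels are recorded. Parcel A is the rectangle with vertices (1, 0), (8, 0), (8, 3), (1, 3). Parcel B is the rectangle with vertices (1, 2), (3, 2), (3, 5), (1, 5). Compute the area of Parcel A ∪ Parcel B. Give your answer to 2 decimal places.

25.00

By inclusion–exclusion:
Individual areas: |Parcel A| = 21, |Parcel B| = 6.
|Parcel A∩Parcel B|: x∈[1,3], y∈[2,3] → 2·1 = 2.
|Parcel A ∪ Parcel B| = 27 − 2 = 25.00.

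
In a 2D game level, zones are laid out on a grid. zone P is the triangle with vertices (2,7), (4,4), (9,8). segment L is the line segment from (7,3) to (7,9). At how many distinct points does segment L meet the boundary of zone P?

The segment meets the boundary at (7,7.714), (7,6.4).

2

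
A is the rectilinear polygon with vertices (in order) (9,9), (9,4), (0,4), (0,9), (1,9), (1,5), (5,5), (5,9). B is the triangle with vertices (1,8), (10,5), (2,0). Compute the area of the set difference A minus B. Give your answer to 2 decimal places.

17.55

|A| = 29, |A∩B| = 11.45.
|A ∖ B| = |A| − |A∩B| = 29 − 11.45 = 17.55.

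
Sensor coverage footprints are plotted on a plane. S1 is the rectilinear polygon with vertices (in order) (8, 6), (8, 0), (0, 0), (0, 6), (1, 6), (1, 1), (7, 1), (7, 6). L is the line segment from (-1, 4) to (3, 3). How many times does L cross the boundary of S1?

The segment meets the boundary at (1,3.5), (0,3.75).

2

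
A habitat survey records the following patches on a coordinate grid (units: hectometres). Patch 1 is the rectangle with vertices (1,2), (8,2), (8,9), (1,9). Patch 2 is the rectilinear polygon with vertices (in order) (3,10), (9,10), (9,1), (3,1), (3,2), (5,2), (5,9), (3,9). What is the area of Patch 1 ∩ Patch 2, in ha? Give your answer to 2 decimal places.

21.00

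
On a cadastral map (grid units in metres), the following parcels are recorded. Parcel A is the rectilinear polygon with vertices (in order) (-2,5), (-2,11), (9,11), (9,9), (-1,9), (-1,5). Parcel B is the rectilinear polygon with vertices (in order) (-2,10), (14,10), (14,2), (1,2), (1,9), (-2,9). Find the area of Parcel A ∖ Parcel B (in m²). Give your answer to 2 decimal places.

15.00

|Parcel A| = 26, |Parcel A∩Parcel B| = 11.
|Parcel A ∖ Parcel B| = |Parcel A| − |Parcel A∩Parcel B| = 26 − 11 = 15.00.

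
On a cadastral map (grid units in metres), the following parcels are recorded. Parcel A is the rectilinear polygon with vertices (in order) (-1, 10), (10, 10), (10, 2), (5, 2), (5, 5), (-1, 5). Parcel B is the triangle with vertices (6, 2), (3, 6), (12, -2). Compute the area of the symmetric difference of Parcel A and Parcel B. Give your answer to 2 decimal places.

71.40

|Parcel A| = 70, |Parcel B| = 6, |Parcel A∩Parcel B| = 2.2986.
|Parcel A △ Parcel B| = |Parcel A| + |Parcel B| − 2·|Parcel A∩Parcel B| = 70 + 6 − 4.5972 = 71.40.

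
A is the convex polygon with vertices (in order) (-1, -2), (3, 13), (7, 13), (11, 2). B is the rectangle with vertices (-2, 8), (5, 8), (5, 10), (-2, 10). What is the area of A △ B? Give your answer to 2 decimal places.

105.73

|A| = 104, |B| = 14, |A∩B| = 6.1333.
|A △ B| = |A| + |B| − 2·|A∩B| = 104 + 14 − 12.2667 = 105.73.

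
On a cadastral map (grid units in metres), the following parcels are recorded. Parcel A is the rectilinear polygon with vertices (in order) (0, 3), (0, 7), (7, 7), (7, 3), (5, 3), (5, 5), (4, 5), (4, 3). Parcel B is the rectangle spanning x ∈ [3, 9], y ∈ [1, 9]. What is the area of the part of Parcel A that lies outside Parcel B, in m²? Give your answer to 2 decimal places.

12.00

|Parcel A| = 26, |Parcel A∩Parcel B| = 14.
|Parcel A ∖ Parcel B| = |Parcel A| − |Parcel A∩Parcel B| = 26 − 14 = 12.00.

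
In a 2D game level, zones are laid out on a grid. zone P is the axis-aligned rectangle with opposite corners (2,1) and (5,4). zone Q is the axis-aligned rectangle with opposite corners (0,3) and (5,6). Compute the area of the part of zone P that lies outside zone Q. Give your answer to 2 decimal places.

|zone P∩zone Q|: x∈[2,5], y∈[3,4] → 3·1 = 3.
|zone P| = 9.
|zone P ∖ zone Q| = |zone P| − |zone P∩zone Q| = 9 − 3 = 6.00.

6.00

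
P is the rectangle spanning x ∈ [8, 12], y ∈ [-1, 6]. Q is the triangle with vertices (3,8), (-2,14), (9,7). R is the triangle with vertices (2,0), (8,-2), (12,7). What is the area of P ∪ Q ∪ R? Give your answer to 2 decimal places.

By inclusion–exclusion:
Individual areas: |P| = 28, |Q| = 15.5, |R| = 31.
|P∩Q| = 0.
|P∩R| = 11.6857.
|Q∩R| = 0.
|P∩Q∩R| = 0.
|P ∪ Q ∪ R| = 74.5 − 11.6857 + 0 = 62.81.

62.81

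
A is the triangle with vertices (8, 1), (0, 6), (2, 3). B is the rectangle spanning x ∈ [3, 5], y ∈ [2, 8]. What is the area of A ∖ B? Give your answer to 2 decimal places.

4.67

|A| = 7, |A∩B| = 2.3333.
|A ∖ B| = |A| − |A∩B| = 7 − 2.3333 = 4.67.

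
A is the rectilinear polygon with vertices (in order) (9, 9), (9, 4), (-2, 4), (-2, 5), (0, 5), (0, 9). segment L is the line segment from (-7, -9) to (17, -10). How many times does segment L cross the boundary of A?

The segment lies entirely outside A and never meets its boundary.

0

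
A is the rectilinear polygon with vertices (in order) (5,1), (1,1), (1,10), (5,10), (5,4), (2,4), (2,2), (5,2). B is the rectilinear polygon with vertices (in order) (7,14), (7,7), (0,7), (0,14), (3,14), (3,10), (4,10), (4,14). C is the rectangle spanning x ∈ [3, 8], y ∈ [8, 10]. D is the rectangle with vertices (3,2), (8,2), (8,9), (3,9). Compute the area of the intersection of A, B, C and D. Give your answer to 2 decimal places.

2.00

The intersection is the polygon with vertices (5,8), (3,8), (3,9), (5,9).
By the shoelace formula its area is 2.00.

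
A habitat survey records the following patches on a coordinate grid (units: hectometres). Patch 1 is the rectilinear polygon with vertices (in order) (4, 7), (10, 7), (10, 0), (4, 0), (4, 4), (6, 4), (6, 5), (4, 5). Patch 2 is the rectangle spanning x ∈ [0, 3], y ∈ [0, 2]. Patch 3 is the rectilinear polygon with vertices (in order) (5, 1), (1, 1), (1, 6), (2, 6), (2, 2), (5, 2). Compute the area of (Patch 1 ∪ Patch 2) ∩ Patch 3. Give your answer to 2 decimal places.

|Patch 1 ∪ Patch 2| = 46.
|(Patch 1 ∪ Patch 2) ∩ Patch 3| = 3.00.

3.00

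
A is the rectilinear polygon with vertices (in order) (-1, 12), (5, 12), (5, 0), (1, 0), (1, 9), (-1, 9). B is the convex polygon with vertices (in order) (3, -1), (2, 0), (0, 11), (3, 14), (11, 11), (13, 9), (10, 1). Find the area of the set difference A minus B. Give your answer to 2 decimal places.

6.61

|A| = 54, |A∩B| = 47.3864.
|A ∖ B| = |A| − |A∩B| = 54 − 47.3864 = 6.61.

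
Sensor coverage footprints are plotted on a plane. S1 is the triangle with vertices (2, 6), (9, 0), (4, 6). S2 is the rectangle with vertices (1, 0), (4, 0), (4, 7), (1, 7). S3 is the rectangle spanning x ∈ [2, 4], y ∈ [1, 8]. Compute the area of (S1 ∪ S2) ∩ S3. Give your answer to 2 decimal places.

12.00

The region (S1 ∪ S2) ∩ S3 is the polygon with vertices (4,1), (2,1), (2,7), (4,7), (4,6), (4,4.286).
By the shoelace formula its area is 12.00.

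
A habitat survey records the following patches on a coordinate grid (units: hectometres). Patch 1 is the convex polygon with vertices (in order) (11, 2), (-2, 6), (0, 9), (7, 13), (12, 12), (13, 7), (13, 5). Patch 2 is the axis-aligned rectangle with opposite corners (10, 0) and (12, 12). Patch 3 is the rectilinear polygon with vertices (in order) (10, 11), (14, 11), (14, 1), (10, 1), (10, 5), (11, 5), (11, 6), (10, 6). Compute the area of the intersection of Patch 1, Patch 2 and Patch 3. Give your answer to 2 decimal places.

16.10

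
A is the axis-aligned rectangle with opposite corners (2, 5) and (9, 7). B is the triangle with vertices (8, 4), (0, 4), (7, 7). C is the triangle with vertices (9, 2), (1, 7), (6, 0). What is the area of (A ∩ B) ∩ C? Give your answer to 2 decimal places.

0.44

The region (A ∩ B) ∩ C is the polygon with vertices (3.441,5.475), (4.2,5), (2.429,5), (2.406,5.031).
By the shoelace formula its area is 0.44.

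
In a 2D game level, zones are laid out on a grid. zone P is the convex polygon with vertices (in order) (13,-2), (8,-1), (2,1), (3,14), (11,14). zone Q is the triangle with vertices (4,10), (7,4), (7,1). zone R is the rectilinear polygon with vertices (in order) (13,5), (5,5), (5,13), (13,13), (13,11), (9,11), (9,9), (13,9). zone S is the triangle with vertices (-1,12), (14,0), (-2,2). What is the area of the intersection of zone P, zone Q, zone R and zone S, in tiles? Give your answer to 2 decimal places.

1.32

The intersection is the polygon with vertices (5,7.2), (5.667,6.667), (6.5,5), (5.667,5), (5,7).
By the shoelace formula its area is 1.32.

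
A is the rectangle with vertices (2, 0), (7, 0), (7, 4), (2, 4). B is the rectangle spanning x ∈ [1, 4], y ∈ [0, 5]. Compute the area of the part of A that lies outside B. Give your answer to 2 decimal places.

|A∩B|: x∈[2,4], y∈[0,4] → 2·4 = 8.
|A| = 20.
|A ∖ B| = |A| − |A∩B| = 20 − 8 = 12.00.

12.00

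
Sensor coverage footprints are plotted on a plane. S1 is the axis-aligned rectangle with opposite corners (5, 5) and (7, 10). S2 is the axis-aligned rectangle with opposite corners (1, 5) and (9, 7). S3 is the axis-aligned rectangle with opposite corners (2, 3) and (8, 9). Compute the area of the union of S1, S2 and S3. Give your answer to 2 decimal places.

42.00

By inclusion–exclusion:
Individual areas: |S1| = 10, |S2| = 16, |S3| = 36.
|S1∩S2|: x∈[5,7], y∈[5,7] → 2·2 = 4.
|S1∩S3|: x∈[5,7], y∈[5,9] → 2·4 = 8.
|S2∩S3|: x∈[2,8], y∈[5,7] → 6·2 = 12.
|S1∩S2∩S3| = 4.
|S1 ∪ S2 ∪ S3| = 62 − 24 + 4 = 42.00.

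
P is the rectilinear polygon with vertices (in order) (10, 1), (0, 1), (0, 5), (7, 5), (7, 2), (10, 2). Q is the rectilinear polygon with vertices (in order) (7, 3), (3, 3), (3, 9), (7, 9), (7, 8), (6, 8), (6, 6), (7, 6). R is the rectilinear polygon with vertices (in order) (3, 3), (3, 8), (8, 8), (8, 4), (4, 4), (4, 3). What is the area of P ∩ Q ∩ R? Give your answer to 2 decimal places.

The intersection is the polygon with vertices (7,4), (4,4), (4,3), (3,3), (3,5), (7,5).
By the shoelace formula its area is 5.00.

5.00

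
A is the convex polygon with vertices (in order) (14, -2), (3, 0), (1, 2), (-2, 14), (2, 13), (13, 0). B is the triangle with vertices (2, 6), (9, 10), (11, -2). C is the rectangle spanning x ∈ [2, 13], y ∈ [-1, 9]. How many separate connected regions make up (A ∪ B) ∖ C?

3

(A ∪ B) ∖ C splits into 3 disjoint pieces (area 2.9348, area 35.2692, area 0.9583).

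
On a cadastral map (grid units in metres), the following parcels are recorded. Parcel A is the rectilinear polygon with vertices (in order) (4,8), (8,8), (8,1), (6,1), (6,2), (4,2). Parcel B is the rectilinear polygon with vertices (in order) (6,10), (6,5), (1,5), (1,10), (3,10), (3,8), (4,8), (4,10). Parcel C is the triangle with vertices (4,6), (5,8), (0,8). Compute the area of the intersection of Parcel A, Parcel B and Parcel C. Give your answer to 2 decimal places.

The intersection is the polygon with vertices (4,8), (5,8), (4,6).
By the shoelace formula its area is 1.00.

1.00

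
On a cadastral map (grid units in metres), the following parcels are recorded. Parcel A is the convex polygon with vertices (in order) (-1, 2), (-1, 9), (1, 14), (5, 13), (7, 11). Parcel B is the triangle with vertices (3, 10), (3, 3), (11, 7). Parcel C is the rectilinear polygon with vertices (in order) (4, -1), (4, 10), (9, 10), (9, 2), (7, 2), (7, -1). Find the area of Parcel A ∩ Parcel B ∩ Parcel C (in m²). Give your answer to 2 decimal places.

1.33

The intersection is the polygon with vertices (5.333,9.125), (4,7.625), (4,9.625).
By the shoelace formula its area is 1.33.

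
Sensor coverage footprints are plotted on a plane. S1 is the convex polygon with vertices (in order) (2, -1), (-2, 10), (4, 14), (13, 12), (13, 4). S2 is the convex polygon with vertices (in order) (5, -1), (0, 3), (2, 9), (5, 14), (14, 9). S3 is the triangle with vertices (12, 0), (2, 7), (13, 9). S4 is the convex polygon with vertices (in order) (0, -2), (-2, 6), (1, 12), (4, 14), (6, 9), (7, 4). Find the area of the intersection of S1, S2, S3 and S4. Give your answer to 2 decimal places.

The intersection is the polygon with vertices (2,7), (6.246,7.772), (7,4), (6.679,3.725).
By the shoelace formula its area is 9.47.

9.47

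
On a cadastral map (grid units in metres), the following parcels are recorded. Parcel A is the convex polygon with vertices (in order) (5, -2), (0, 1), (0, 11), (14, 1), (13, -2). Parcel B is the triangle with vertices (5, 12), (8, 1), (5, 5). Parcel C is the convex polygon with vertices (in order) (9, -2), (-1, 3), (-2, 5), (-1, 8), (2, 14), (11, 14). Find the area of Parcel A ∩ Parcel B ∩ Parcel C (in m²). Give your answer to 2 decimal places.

6.96

The intersection is the polygon with vertices (8,1), (5,5), (5,7.429), (6.548,6.323).
By the shoelace formula its area is 6.96.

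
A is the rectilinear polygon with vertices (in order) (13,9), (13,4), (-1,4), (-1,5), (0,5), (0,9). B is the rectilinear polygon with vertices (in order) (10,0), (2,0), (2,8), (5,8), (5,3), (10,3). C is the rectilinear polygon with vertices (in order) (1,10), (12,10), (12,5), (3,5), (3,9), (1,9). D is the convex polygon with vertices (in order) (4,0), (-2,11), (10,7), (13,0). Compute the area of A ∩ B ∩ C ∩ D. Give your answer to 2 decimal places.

6.00

The intersection is the polygon with vertices (5,5), (3,5), (3,8), (5,8).
By the shoelace formula its area is 6.00.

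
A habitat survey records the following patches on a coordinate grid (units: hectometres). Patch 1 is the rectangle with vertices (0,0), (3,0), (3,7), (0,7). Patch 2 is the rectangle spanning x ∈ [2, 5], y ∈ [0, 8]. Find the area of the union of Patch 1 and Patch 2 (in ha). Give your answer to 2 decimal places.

38.00

By inclusion–exclusion:
Individual areas: |Patch 1| = 21, |Patch 2| = 24.
|Patch 1∩Patch 2|: x∈[2,3], y∈[0,7] → 1·7 = 7.
|Patch 1 ∪ Patch 2| = 45 − 7 = 38.00.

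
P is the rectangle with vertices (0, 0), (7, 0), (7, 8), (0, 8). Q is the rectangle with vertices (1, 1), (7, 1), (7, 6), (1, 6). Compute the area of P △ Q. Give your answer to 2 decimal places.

26.00

|P∩Q|: x∈[1,7], y∈[1,6] → 6·5 = 30.
|P △ Q| = |P| + |Q| − 2·|P∩Q| = 56 + 30 − 60 = 26.00.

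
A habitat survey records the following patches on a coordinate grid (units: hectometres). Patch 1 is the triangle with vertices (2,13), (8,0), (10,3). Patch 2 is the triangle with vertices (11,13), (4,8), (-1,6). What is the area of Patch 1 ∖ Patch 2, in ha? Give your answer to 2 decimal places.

21.16

|Patch 1| = 22, |Patch 1∩Patch 2| = 0.8414.
|Patch 1 ∖ Patch 2| = |Patch 1| − |Patch 1∩Patch 2| = 22 − 0.8414 = 21.16.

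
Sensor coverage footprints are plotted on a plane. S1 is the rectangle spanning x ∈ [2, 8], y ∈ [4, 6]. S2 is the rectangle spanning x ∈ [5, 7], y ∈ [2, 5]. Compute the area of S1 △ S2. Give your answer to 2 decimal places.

|S1∩S2|: x∈[5,7], y∈[4,5] → 2·1 = 2.
|S1 △ S2| = |S1| + |S2| − 2·|S1∩S2| = 12 + 6 − 4 = 14.00.

14.00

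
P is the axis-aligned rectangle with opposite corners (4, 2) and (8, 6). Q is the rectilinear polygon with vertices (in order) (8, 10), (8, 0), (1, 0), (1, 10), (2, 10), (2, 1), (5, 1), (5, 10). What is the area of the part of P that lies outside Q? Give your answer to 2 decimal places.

|P| = 16, |P∩Q| = 12.
|P ∖ Q| = |P| − |P∩Q| = 16 − 12 = 4.00.

4.00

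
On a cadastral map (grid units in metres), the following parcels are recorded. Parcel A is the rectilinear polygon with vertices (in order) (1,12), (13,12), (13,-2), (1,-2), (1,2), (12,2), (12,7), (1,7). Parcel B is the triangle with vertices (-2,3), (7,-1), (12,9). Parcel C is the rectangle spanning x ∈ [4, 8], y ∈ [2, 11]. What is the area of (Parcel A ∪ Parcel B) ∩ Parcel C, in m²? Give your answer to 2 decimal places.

33.62

The region (Parcel A ∪ Parcel B) ∩ Parcel C is the polygon with vertices (7.333,7), (4,7), (4,11), (8,11), (8,2), (4,2), (4,5.571).
By the shoelace formula its area is 33.62.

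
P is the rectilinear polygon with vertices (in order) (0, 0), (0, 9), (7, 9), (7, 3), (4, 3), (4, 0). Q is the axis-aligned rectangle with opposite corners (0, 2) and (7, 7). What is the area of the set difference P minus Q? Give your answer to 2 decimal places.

22.00

|P| = 54, |P∩Q| = 32.
|P ∖ Q| = |P| − |P∩Q| = 54 − 32 = 22.00.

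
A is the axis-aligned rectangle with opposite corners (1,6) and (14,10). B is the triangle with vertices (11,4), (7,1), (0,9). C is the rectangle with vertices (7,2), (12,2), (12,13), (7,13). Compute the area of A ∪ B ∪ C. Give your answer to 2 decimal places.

By inclusion–exclusion:
Individual areas: |A| = 52, |B| = 26.5, |C| = 55.
|A∩B| = 5.6183.
|A∩C|: x∈[7,12], y∈[6,10] → 5·4 = 20.
|B∩C| = 8.9697.
|A∩B∩C| = 0.
|A ∪ B ∪ C| = 133.5 − 34.588 + 0 = 98.91.

98.91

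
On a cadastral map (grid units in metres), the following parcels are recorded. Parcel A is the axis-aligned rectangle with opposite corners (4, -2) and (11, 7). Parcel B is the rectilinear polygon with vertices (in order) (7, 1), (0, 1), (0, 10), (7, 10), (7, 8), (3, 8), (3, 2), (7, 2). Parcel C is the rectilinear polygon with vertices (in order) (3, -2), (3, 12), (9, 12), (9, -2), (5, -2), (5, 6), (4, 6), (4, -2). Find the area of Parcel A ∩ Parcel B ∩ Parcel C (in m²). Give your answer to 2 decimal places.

2.00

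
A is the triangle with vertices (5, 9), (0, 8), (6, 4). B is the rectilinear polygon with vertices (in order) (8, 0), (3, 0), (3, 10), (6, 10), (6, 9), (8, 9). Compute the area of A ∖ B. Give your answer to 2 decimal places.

|A| = 13, |A∩B| = 9.1.
|A ∖ B| = |A| − |A∩B| = 13 − 9.1 = 3.90.

3.90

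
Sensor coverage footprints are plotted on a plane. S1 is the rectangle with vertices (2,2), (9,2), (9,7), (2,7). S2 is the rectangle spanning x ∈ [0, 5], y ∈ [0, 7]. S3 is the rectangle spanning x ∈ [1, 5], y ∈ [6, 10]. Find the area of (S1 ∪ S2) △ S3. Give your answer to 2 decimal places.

|S1 ∪ S2| = 55.
|(S1 ∪ S2) ∩ S3| = 4.
|(S1 ∪ S2) △ S3| = 55 + 16 − 8 = 63.00.

63.00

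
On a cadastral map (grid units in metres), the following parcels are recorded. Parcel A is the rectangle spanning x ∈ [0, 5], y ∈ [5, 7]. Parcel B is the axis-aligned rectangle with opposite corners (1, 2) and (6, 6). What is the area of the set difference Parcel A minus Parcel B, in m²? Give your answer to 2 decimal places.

6.00

|Parcel A∩Parcel B|: x∈[1,5], y∈[5,6] → 4·1 = 4.
|Parcel A| = 10.
|Parcel A ∖ Parcel B| = |Parcel A| − |Parcel A∩Parcel B| = 10 − 4 = 6.00.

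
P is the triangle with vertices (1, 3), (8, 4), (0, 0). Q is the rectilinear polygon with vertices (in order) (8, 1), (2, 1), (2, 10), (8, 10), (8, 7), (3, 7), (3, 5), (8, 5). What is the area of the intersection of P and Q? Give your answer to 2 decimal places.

6.43

The intersection is the polygon with vertices (8,4), (2,1), (2,3.143).
By the shoelace formula its area is 6.43.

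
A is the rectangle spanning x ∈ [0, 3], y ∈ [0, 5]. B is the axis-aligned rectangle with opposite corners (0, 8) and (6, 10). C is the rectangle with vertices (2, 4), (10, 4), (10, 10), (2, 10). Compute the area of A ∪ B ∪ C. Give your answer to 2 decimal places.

By inclusion–exclusion:
Individual areas: |A| = 15, |B| = 12, |C| = 48.
|A∩B| = 0 (no overlap).
|A∩C|: x∈[2,3], y∈[4,5] → 1·1 = 1.
|B∩C|: x∈[2,6], y∈[8,10] → 4·2 = 8.
|A∩B∩C| = 0.
|A ∪ B ∪ C| = 75 − 9 + 0 = 66.00.

66.00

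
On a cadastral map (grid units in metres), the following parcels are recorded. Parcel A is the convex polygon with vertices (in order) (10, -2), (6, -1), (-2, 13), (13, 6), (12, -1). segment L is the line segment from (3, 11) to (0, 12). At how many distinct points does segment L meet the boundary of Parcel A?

1

The segment meets the boundary at (0.5,11.833).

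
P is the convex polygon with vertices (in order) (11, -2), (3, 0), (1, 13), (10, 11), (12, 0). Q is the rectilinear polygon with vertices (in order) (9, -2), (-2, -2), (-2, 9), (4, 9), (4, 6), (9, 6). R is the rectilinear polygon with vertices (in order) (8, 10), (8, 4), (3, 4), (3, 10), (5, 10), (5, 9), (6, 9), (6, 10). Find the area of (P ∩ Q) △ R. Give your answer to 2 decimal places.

|P ∩ Q| = 49.7308.
|(P ∩ Q) ∩ R| = 13.
|(P ∩ Q) △ R| = 49.7308 + 29 − 26 = 52.73.

52.73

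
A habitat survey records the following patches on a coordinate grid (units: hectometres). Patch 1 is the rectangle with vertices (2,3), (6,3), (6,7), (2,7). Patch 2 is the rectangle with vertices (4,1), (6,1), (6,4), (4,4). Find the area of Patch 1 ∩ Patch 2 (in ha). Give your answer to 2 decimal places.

|Patch 1∩Patch 2|: x∈[4,6], y∈[3,4] → 2·1 = 2.

2.00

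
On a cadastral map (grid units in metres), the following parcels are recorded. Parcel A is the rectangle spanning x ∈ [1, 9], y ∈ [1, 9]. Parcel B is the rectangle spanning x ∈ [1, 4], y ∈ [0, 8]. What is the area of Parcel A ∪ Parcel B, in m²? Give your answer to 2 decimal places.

67.00

By inclusion–exclusion:
Individual areas: |Parcel A| = 64, |Parcel B| = 24.
|Parcel A∩Parcel B|: x∈[1,4], y∈[1,8] → 3·7 = 21.
|Parcel A ∪ Parcel B| = 88 − 21 = 67.00.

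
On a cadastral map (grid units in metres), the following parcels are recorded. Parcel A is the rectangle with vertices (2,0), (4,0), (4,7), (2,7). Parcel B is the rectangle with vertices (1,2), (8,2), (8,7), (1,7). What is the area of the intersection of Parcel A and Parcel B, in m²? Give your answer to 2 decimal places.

|Parcel A∩Parcel B|: x∈[2,4], y∈[2,7] → 2·5 = 10.

10.00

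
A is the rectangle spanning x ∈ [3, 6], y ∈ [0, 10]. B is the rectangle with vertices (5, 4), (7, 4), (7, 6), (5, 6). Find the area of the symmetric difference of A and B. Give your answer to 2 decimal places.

|A∩B|: x∈[5,6], y∈[4,6] → 1·2 = 2.
|A △ B| = |A| + |B| − 2·|A∩B| = 30 + 4 − 4 = 30.00.

30.00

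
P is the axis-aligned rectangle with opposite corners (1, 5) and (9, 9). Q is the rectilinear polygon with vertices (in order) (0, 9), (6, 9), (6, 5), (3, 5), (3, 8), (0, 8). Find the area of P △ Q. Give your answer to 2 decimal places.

19.00

|P| = 32, |Q| = 15, |P∩Q| = 14.
|P △ Q| = |P| + |Q| − 2·|P∩Q| = 32 + 15 − 28 = 19.00.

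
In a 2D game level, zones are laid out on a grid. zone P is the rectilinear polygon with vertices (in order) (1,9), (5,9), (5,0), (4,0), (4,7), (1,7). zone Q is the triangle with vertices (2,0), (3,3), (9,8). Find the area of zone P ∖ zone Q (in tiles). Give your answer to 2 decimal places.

13.61

|zone P| = 15, |zone P∩zone Q| = 1.3929.
|zone P ∖ zone Q| = |zone P| − |zone P∩zone Q| = 15 − 1.3929 = 13.61.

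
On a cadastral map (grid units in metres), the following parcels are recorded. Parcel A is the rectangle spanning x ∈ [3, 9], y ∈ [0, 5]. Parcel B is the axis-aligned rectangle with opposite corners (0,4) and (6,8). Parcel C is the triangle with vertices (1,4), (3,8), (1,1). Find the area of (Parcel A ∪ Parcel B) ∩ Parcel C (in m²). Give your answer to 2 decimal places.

The region (Parcel A ∪ Parcel B) ∩ Parcel C is the polygon with vertices (1,4), (3,8), (1.857,4).
By the shoelace formula its area is 1.71.

1.71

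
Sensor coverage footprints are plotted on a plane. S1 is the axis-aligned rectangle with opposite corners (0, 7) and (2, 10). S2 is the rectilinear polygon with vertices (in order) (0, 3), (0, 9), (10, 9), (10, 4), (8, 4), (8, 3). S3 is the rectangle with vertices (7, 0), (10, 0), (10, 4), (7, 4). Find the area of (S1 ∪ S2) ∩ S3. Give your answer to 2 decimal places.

|S1 ∪ S2| = 60.
|(S1 ∪ S2) ∩ S3| = 1.00.

1.00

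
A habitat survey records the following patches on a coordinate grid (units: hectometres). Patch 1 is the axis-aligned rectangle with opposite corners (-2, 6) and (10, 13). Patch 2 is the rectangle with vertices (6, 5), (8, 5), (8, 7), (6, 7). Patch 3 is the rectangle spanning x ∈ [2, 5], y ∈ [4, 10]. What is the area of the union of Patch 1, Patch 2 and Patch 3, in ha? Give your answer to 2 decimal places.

By inclusion–exclusion:
Individual areas: |Patch 1| = 84, |Patch 2| = 4, |Patch 3| = 18.
|Patch 1∩Patch 2|: x∈[6,8], y∈[6,7] → 2·1 = 2.
|Patch 1∩Patch 3|: x∈[2,5], y∈[6,10] → 3·4 = 12.
|Patch 2∩Patch 3| = 0 (no overlap).
|Patch 1∩Patch 2∩Patch 3| = 0.
|Patch 1 ∪ Patch 2 ∪ Patch 3| = 106 − 14 + 0 = 92.00.

92.00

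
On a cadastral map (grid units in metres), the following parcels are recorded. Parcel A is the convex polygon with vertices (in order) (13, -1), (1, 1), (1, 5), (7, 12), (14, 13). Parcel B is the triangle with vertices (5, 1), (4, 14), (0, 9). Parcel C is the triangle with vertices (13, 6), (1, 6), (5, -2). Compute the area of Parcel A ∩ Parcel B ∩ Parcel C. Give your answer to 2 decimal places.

The intersection is the polygon with vertices (5,1), (1.875,6), (4.615,6).
By the shoelace formula its area is 6.85.

6.85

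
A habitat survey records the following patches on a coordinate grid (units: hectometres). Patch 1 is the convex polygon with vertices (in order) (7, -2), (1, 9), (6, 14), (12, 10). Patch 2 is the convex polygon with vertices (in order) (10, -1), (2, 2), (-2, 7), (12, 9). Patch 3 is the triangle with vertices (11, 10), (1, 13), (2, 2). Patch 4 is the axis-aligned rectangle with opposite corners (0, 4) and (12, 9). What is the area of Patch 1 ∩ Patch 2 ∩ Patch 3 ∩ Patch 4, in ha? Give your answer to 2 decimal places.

The intersection is the polygon with vertices (4.25,4), (3.727,4), (1.795,7.542), (9.468,8.638).
By the shoelace formula its area is 15.86.

15.86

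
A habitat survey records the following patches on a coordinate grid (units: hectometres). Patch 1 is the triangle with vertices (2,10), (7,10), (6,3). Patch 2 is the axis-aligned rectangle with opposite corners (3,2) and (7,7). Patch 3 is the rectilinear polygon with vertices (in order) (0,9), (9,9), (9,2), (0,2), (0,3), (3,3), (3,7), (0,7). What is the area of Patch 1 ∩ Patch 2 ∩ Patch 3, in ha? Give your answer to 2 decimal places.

5.71

The intersection is the polygon with vertices (3.714,7), (6.571,7), (6,3).
By the shoelace formula its area is 5.71.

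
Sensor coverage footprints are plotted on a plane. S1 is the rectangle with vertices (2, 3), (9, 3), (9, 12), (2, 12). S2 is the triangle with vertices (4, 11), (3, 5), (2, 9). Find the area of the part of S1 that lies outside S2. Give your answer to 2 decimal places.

|S1| = 63, |S1∩S2| = 5.
|S1 ∖ S2| = |S1| − |S1∩S2| = 63 − 5 = 58.00.

58.00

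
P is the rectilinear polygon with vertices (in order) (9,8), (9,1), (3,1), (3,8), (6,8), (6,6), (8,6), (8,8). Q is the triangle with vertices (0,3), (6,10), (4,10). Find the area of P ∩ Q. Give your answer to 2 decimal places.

0.96

The intersection is the polygon with vertices (3,8), (4.286,8), (3,6.5).
By the shoelace formula its area is 0.96.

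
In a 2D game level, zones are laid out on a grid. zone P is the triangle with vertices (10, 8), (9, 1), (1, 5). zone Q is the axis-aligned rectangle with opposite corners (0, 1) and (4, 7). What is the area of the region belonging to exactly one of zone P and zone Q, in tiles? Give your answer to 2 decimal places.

|zone P| = 30, |zone Q| = 24, |zone P∩zone Q| = 3.75.
|zone P △ zone Q| = |zone P| + |zone Q| − 2·|zone P∩zone Q| = 30 + 24 − 7.5 = 46.50.

46.50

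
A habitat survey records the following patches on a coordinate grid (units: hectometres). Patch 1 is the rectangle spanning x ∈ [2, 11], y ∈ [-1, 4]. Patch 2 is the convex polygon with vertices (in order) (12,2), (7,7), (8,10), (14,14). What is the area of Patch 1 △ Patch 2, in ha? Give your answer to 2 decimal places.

86.00

|Patch 1| = 45, |Patch 2| = 42, |Patch 1∩Patch 2| = 0.5.
|Patch 1 △ Patch 2| = |Patch 1| + |Patch 2| − 2·|Patch 1∩Patch 2| = 45 + 42 − 1 = 86.00.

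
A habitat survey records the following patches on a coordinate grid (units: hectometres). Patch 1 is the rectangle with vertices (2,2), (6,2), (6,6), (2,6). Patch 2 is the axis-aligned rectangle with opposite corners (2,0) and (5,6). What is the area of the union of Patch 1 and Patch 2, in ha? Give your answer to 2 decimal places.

By inclusion–exclusion:
Individual areas: |Patch 1| = 16, |Patch 2| = 18.
|Patch 1∩Patch 2|: x∈[2,5], y∈[2,6] → 3·4 = 12.
|Patch 1 ∪ Patch 2| = 34 − 12 = 22.00.

22.00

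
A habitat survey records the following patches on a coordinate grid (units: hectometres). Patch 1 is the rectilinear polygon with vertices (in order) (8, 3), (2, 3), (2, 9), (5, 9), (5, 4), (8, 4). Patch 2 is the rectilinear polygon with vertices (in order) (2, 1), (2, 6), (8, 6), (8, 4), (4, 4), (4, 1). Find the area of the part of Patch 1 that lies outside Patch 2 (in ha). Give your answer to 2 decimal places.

13.00

|Patch 1| = 21, |Patch 1∩Patch 2| = 8.
|Patch 1 ∖ Patch 2| = |Patch 1| − |Patch 1∩Patch 2| = 21 − 8 = 13.00.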